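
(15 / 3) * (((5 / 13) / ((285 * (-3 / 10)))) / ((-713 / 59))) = 2950 / 1584999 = 0.00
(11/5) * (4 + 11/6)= 77/6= 12.83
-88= -88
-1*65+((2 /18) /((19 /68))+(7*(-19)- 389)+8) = -98941 /171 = -578.60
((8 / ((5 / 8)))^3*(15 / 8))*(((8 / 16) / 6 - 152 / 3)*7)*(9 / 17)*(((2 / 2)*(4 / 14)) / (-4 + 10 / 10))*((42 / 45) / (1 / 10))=278462464 / 425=655205.80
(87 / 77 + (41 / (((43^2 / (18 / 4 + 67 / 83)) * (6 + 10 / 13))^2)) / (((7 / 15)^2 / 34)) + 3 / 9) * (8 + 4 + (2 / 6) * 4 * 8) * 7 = 1334866348068841939 / 5745209966030304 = 232.34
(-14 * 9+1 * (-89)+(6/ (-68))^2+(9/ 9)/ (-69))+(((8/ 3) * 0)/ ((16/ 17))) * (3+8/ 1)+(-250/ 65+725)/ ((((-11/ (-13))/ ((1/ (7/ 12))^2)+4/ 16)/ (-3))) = -4236.85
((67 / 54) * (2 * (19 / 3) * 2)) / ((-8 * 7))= -1273 / 2268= -0.56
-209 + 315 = 106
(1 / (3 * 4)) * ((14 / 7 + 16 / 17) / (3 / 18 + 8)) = 0.03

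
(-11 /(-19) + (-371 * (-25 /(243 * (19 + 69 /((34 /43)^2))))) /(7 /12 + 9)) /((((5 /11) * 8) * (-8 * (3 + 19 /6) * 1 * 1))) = -645519713 /189922367520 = -0.00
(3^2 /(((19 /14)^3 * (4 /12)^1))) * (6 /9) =7.20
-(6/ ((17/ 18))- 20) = 232/ 17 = 13.65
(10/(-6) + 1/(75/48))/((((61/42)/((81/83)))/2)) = -174636/126575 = -1.38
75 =75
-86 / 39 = -2.21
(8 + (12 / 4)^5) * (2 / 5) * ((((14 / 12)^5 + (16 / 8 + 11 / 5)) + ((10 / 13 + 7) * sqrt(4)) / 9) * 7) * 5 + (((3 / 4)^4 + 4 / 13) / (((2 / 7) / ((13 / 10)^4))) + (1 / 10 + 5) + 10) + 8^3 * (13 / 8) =473482982988097 / 16174080000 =29274.18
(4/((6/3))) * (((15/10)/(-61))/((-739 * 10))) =3/450790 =0.00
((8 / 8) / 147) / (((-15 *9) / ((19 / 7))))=-19 / 138915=-0.00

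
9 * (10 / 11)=90 / 11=8.18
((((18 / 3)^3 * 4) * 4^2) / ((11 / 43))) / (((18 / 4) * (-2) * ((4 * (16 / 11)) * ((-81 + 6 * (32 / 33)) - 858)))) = 11352 / 10265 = 1.11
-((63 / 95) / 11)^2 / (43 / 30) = -23814 / 9391415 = -0.00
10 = 10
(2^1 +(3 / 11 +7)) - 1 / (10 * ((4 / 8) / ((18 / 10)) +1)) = 11631 / 1265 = 9.19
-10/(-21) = 10/21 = 0.48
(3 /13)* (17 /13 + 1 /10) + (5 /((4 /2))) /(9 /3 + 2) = 697 /845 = 0.82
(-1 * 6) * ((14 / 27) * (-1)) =28 / 9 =3.11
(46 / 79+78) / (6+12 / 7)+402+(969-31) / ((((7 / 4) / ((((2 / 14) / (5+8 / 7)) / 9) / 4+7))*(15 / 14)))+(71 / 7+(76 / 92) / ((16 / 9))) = 4636743376183 / 1181340720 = 3924.98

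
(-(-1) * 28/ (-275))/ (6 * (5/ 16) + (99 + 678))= -224/ 1713525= -0.00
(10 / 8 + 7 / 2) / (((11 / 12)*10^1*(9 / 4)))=38 / 165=0.23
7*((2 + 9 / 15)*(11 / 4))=50.05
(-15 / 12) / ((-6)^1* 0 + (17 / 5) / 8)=-50 / 17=-2.94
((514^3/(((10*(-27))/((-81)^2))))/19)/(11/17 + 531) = -140244087366/429305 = -326677.04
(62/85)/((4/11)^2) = 3751/680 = 5.52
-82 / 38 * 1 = -41 / 19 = -2.16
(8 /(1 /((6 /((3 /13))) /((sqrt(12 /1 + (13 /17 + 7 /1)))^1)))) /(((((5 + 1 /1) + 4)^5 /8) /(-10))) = -26 *sqrt(357) /13125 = -0.04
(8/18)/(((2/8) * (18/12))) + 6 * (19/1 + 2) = 3434/27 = 127.19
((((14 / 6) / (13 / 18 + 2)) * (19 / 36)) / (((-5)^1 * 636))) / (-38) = 1 / 267120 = 0.00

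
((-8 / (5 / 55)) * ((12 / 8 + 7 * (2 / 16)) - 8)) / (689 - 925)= -495 / 236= -2.10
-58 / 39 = -1.49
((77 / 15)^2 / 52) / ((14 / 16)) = 1694 / 2925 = 0.58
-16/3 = -5.33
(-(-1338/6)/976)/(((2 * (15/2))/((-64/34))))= -446/15555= -0.03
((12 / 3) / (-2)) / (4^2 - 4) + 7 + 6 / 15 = 217 / 30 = 7.23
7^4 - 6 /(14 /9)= 16780 /7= 2397.14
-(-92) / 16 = 23 / 4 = 5.75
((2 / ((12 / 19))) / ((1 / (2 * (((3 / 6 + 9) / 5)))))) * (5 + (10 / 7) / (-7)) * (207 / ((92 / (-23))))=-1170723 / 392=-2986.54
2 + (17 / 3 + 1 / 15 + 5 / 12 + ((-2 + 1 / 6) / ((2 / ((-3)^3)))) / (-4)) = 157 / 80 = 1.96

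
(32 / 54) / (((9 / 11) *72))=22 / 2187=0.01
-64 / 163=-0.39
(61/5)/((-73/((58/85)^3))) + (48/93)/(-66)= -13968819136/229311204375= -0.06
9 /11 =0.82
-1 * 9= -9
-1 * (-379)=379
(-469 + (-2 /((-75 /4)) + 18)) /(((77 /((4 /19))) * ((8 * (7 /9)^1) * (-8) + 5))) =57972 /2105675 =0.03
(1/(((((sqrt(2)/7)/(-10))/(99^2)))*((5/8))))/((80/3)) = -205821*sqrt(2)/10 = -29107.48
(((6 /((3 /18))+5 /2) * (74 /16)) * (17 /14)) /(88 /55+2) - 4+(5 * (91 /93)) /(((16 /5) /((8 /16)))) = 1014671 /17856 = 56.83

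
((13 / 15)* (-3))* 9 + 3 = -102 / 5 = -20.40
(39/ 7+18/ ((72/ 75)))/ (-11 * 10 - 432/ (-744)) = -21111/ 94976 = -0.22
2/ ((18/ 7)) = 0.78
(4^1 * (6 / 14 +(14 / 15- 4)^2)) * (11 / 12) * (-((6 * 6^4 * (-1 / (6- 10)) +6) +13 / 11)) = -332397481 / 4725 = -70348.67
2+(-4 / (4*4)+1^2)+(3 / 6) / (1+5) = 17 / 6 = 2.83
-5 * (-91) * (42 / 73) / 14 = 1365 / 73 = 18.70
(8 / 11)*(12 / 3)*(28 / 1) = 896 / 11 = 81.45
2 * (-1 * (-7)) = 14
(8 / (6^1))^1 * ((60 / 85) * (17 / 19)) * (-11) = -9.26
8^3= 512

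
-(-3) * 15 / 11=45 / 11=4.09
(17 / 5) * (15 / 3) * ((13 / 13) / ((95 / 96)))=1632 / 95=17.18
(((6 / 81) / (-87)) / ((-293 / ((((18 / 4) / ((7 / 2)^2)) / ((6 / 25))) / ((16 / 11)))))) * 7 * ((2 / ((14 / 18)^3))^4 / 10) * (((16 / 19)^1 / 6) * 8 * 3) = 36820443274560 / 15642052507137301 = 0.00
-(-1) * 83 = 83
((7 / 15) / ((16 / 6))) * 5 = 7 / 8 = 0.88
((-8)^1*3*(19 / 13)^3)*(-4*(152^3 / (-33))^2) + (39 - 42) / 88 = 3394185914790.48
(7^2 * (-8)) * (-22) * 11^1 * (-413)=-39178832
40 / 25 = 8 / 5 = 1.60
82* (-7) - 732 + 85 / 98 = -127903 / 98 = -1305.13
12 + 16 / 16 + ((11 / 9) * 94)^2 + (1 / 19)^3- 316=7165000648 / 555579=12896.46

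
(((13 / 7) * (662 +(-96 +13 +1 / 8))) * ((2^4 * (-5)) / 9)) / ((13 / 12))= -185320 / 21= -8824.76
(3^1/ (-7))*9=-27/ 7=-3.86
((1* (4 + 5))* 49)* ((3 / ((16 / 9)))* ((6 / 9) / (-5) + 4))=2877.52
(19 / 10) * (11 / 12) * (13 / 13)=1.74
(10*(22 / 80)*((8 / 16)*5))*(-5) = -275 / 8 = -34.38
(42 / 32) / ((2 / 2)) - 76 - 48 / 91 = -75.21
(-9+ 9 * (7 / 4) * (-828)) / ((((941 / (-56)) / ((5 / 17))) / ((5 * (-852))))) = -15566040000 / 15997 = -973059.95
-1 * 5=-5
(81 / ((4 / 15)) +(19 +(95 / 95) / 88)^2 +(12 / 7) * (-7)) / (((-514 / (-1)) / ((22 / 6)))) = 5058241 / 1085568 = 4.66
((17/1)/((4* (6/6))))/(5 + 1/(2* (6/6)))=17/22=0.77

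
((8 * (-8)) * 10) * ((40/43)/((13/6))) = -153600/559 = -274.78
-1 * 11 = -11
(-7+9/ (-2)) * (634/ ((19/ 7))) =-51037/ 19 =-2686.16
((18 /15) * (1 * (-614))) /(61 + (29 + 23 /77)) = -283668 /34765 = -8.16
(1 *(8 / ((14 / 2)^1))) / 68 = 2 / 119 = 0.02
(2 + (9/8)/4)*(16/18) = 73/36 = 2.03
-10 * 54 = -540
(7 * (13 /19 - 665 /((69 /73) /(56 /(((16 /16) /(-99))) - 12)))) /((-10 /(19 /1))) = -51988749.19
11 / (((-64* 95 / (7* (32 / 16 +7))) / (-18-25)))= 29799 / 6080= 4.90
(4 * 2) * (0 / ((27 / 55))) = 0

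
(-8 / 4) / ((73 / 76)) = -152 / 73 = -2.08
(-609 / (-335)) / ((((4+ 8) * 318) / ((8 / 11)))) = 0.00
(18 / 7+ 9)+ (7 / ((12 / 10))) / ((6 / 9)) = 569 / 28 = 20.32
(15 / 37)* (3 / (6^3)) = 5 / 888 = 0.01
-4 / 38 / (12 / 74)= -37 / 57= -0.65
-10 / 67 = -0.15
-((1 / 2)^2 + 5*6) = -121 / 4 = -30.25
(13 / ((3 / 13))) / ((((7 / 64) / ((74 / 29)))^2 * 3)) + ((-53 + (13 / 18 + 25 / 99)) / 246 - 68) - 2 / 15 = 101888228646767 / 10036039860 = 10152.23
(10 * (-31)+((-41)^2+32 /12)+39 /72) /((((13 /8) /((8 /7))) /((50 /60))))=50740 /63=805.40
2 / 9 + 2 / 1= 20 / 9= 2.22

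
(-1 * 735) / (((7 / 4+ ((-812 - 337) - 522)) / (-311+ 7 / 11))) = -136.66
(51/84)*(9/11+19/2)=3859/616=6.26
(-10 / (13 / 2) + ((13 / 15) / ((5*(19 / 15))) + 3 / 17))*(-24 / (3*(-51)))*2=-137184 / 356915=-0.38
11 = 11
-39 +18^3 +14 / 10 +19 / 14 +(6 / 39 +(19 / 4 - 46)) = 10473483 / 1820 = 5754.66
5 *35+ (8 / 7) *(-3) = 1201 / 7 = 171.57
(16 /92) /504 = 1 /2898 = 0.00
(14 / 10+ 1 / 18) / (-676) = -131 / 60840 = -0.00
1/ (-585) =-1/ 585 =-0.00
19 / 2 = 9.50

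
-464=-464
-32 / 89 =-0.36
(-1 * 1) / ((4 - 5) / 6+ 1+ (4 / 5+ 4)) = -30 / 169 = -0.18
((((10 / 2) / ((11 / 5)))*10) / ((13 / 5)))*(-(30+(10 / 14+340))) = -3243750 / 1001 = -3240.51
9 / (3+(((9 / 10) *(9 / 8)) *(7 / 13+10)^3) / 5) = 2636400 / 70305331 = 0.04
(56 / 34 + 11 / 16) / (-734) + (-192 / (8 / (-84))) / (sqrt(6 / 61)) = -635 / 199648 + 336* sqrt(366) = 6428.06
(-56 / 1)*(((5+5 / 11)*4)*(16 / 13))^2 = -825753600 / 20449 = -40381.12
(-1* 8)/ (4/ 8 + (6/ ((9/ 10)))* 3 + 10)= -16/ 61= -0.26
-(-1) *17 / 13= 17 / 13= 1.31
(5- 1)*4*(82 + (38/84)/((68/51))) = 9222/7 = 1317.43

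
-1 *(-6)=6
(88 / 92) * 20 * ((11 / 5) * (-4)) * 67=-259424 / 23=-11279.30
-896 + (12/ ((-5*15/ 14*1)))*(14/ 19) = -426384/ 475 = -897.65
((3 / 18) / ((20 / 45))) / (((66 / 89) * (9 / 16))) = 89 / 99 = 0.90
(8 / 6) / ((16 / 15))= 5 / 4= 1.25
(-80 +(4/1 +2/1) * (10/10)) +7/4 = -289/4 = -72.25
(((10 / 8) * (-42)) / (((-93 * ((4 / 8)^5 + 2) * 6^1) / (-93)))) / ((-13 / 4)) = 224 / 169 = 1.33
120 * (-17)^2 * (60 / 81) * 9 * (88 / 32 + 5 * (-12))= -13236200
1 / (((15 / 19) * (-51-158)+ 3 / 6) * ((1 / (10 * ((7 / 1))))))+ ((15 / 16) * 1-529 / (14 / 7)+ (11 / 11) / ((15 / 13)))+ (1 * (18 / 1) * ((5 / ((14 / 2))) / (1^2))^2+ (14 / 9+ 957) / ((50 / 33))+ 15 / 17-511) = -6173737109 / 46981200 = -131.41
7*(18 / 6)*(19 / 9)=133 / 3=44.33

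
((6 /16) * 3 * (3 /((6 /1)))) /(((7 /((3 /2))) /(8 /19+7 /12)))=2061 /17024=0.12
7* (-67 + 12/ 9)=-1379/ 3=-459.67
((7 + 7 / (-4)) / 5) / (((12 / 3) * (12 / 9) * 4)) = 63 / 1280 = 0.05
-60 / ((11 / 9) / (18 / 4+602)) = -327510 / 11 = -29773.64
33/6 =11/2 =5.50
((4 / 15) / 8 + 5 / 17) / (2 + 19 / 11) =1837 / 20910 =0.09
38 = 38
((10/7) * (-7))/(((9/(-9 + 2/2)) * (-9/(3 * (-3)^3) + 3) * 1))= 20/7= 2.86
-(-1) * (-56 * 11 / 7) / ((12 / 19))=-418 / 3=-139.33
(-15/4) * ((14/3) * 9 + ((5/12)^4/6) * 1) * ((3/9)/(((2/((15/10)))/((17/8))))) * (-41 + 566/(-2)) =444218245/16384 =27112.93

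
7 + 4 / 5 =7.80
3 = 3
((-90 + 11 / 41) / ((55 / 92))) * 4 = -1353872 / 2255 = -600.39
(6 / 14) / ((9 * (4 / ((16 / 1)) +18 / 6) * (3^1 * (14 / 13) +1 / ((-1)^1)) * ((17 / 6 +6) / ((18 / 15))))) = 48 / 53795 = 0.00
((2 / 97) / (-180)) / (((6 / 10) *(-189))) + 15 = 14849731 / 989982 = 15.00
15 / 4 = 3.75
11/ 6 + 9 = 65/ 6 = 10.83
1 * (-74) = -74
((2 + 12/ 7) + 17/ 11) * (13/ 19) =5265/ 1463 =3.60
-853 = -853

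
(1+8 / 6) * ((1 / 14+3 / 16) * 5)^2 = 3.91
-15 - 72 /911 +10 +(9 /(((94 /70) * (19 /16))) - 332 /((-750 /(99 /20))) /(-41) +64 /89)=4566068776017 /3710681783750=1.23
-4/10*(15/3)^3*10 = -500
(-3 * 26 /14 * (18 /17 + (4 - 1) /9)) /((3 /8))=-7384 /357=-20.68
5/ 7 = 0.71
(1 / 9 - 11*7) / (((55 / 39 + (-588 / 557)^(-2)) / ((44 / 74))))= -7602987392 / 383759449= -19.81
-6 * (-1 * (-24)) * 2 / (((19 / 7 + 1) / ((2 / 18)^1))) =-112 / 13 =-8.62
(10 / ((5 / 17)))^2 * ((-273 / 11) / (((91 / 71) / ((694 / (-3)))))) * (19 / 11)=1082254136 / 121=8944249.06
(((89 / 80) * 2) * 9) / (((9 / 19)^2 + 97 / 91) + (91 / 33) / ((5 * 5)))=4341752415 / 303676328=14.30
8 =8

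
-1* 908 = -908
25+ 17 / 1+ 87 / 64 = 2775 / 64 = 43.36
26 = 26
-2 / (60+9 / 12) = -8 / 243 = -0.03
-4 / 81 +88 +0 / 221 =7124 / 81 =87.95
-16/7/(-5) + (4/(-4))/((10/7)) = -17/70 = -0.24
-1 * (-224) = 224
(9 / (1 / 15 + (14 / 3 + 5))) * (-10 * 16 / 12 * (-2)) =1800 / 73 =24.66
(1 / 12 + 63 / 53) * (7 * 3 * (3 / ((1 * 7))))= 2427 / 212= 11.45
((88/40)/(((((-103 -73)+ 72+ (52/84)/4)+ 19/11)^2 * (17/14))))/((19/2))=262963008/14378738170135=0.00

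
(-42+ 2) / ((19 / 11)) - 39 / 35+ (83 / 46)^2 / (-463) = -15818048013 / 651505820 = -24.28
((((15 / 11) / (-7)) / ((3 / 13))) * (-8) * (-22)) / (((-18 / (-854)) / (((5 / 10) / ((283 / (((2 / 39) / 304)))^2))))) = -305 / 243555774696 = -0.00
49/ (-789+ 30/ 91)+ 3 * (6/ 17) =1216039/ 1220073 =1.00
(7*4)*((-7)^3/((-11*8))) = 2401/22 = 109.14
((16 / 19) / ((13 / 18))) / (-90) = -16 / 1235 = -0.01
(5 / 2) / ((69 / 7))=35 / 138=0.25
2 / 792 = 1 / 396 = 0.00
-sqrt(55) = -7.42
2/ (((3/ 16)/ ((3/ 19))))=1.68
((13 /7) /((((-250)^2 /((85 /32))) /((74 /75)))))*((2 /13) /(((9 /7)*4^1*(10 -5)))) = 629 /1350000000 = 0.00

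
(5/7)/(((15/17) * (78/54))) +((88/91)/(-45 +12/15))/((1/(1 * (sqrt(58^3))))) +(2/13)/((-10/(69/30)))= 2389/4550 - 25520 * sqrt(58)/20111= -9.14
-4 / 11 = -0.36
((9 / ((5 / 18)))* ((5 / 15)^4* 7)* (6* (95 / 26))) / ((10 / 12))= 4788 / 65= 73.66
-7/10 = -0.70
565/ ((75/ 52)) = 5876/ 15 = 391.73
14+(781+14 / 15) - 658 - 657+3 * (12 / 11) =-85106 / 165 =-515.79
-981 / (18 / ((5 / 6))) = -545 / 12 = -45.42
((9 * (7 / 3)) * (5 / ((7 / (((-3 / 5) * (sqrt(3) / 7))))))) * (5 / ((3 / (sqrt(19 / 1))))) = -15 * sqrt(57) / 7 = -16.18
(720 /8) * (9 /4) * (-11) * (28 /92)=-31185 /46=-677.93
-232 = -232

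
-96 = -96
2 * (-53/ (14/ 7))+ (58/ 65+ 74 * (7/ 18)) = -13648/ 585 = -23.33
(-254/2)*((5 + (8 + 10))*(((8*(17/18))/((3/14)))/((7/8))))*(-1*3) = 3178048/9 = 353116.44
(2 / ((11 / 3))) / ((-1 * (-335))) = 6 / 3685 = 0.00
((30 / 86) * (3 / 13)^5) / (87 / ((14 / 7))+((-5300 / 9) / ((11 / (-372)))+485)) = 240570 / 21542079384319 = 0.00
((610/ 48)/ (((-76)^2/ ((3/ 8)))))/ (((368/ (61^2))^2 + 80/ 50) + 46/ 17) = 358953427925/ 1877556299167744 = 0.00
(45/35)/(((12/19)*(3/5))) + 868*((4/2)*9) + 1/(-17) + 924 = 7878435/476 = 16551.33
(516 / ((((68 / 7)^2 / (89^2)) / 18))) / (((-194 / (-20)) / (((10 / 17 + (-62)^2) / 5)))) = 29451476146302 / 476561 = 61800013.32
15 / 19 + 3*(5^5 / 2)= 178155 / 38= 4688.29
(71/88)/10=71/880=0.08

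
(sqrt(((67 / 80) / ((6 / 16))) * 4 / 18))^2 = 67 / 135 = 0.50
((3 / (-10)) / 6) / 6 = -1 / 120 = -0.01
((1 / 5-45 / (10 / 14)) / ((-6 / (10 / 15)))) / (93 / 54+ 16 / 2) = 628 / 875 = 0.72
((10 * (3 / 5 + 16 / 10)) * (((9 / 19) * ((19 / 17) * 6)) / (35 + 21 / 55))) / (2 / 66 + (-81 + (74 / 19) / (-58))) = -594038610 / 24373047713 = -0.02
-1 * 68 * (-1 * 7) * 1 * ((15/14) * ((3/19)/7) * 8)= 12240/133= 92.03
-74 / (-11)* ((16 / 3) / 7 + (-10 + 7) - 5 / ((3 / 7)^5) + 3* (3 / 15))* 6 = -14024.80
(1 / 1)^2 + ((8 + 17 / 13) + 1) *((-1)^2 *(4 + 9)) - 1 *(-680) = 815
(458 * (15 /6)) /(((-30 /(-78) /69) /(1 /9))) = 68471 /3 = 22823.67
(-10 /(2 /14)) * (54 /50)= -378 /5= -75.60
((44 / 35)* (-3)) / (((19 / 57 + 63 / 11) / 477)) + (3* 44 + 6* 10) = -183453 / 1750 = -104.83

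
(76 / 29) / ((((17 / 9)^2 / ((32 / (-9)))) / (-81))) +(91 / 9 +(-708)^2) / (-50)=-37012787327 / 3771450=-9813.94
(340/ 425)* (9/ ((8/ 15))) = 27/ 2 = 13.50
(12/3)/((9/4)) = 16/9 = 1.78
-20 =-20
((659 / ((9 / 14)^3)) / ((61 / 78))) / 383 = 47015696 / 5677209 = 8.28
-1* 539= -539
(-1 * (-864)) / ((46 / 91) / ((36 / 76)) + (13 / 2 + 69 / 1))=11.28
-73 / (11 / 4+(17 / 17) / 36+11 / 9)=-73 / 4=-18.25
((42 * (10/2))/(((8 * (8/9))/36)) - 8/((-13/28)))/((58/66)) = 3707781/3016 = 1229.37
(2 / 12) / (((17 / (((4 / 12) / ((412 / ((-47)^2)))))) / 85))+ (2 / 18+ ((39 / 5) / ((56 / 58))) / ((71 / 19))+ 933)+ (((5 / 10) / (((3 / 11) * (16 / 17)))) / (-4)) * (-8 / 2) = 69197063359 / 73715040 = 938.71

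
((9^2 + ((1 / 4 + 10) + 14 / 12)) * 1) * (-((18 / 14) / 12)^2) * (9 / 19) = -29943 / 59584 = -0.50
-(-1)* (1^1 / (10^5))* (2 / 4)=1 / 200000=0.00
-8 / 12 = -2 / 3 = -0.67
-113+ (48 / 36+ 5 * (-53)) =-1130 / 3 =-376.67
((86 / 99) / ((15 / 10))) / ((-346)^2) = 43 / 8888913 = 0.00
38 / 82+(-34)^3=-1611445 / 41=-39303.54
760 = 760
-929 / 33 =-28.15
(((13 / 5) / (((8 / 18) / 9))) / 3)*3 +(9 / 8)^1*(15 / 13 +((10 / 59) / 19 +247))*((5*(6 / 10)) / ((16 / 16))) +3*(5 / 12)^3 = 37370987981 / 41970240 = 890.42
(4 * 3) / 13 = 12 / 13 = 0.92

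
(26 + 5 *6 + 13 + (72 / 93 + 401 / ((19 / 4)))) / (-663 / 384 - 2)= -11625088 / 280953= -41.38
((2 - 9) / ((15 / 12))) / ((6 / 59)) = -826 / 15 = -55.07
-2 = -2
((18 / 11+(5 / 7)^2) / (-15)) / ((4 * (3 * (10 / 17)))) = -19669 / 970200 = -0.02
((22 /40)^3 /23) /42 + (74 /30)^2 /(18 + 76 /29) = 88982149 /301392000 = 0.30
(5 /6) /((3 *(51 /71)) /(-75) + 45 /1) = 8875 /478944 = 0.02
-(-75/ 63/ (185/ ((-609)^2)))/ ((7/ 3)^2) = 113535/ 259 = 438.36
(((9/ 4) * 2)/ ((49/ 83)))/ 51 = 249/ 1666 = 0.15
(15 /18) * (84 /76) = 35 /38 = 0.92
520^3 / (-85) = -28121600 / 17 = -1654211.76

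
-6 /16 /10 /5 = -3 /400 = -0.01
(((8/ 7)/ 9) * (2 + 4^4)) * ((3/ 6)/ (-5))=-344/ 105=-3.28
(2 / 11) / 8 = 1 / 44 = 0.02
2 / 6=1 / 3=0.33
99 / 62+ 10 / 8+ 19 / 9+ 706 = 793429 / 1116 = 710.96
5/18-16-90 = -1903/18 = -105.72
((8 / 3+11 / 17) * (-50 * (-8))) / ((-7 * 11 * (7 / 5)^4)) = -42250000 / 9428727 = -4.48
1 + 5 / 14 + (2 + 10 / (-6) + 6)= 323 / 42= 7.69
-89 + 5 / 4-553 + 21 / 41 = -104999 / 164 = -640.24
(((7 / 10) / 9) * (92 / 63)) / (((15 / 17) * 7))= 782 / 42525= 0.02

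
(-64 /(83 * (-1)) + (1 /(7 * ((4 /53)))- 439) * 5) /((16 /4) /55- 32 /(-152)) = -5305875685 /687904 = -7713.10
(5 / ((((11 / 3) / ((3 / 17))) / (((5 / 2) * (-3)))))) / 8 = -675 / 2992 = -0.23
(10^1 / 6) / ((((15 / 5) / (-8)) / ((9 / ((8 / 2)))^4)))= -3645 / 32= -113.91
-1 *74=-74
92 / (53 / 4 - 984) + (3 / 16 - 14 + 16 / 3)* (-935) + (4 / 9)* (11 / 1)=4435649345 / 559152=7932.81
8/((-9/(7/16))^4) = 2401/53747712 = 0.00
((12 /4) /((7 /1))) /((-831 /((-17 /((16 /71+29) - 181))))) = -1207 /20894664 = -0.00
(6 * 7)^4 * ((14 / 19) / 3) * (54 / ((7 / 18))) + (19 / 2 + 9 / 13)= 52425859243 / 494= 106125221.14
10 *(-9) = -90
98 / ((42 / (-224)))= -1568 / 3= -522.67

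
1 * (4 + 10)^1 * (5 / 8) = 35 / 4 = 8.75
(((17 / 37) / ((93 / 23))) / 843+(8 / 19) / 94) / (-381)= -11952215 / 986935297779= -0.00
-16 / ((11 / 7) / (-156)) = 17472 / 11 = 1588.36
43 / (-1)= -43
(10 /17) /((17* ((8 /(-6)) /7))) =-0.18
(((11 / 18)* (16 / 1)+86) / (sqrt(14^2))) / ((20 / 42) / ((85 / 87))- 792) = -0.01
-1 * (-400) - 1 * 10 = 390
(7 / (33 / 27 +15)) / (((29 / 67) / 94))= 198387 / 2117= 93.71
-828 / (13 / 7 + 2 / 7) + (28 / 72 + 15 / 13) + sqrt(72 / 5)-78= -541543 / 1170 + 6*sqrt(10) / 5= -459.06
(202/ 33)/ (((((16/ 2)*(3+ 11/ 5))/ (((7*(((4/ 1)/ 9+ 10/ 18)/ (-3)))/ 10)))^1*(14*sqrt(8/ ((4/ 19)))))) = -101*sqrt(38)/ 1564992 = -0.00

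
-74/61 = -1.21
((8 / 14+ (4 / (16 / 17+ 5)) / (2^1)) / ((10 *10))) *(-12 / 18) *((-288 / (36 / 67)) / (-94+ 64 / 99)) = -2838924 / 81676175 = -0.03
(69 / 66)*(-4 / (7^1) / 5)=-46 / 385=-0.12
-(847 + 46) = -893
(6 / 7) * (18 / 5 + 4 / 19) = 2172 / 665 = 3.27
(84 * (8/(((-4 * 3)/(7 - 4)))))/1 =-168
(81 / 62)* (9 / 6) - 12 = -1245 / 124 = -10.04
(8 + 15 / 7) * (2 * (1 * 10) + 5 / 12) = 2485 / 12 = 207.08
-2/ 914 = -1/ 457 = -0.00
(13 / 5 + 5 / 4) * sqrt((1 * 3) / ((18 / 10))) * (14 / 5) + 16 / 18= 8 / 9 + 539 * sqrt(15) / 150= 14.81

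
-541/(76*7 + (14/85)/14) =-45985/45221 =-1.02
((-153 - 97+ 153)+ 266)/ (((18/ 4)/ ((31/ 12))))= 5239/ 54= 97.02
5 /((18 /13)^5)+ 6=13193873 /1889568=6.98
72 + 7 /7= 73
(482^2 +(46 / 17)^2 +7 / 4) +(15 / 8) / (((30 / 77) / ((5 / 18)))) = 19337657497 / 83232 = 232334.41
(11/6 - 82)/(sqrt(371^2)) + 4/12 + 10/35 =299/742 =0.40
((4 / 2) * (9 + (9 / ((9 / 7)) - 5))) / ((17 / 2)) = 44 / 17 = 2.59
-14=-14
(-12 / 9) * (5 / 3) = -20 / 9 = -2.22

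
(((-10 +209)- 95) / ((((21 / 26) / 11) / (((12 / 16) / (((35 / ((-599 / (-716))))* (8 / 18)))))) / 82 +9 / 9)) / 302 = 1643586516 / 4878676063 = 0.34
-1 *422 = -422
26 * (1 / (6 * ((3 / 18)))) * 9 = 234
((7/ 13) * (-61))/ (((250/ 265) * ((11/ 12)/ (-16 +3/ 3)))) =407358/ 715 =569.73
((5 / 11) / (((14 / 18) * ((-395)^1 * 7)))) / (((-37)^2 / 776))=-6984 / 58293389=-0.00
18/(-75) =-6/25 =-0.24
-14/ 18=-7/ 9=-0.78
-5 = -5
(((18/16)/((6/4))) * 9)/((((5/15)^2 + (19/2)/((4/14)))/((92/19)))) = 22356/22819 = 0.98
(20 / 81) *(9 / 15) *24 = 32 / 9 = 3.56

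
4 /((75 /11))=44 /75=0.59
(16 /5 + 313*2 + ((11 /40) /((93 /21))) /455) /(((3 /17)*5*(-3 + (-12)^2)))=862130027 /170469000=5.06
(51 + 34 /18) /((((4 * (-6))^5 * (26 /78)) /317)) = -37723 /5971968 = -0.01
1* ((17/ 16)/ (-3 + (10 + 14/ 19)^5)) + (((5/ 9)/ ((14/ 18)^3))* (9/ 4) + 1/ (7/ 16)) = 9582881018924417/ 1938901776853776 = 4.94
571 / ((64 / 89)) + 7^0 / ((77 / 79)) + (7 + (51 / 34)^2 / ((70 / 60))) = 566017 / 704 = 804.00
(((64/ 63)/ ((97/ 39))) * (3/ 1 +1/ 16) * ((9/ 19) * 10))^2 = 119246400/ 3396649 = 35.11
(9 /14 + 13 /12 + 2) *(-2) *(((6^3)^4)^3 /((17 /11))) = -5918760763533818980911670099968 /119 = -49737485407847218326988820000.00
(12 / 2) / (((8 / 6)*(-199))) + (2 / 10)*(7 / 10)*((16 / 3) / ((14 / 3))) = 1367 / 9950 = 0.14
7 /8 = 0.88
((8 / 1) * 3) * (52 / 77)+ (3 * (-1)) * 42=-8454 / 77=-109.79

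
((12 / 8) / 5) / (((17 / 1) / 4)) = 6 / 85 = 0.07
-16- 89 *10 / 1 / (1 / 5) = -4466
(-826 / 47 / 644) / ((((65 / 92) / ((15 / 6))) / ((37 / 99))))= -2183 / 60489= -0.04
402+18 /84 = 5631 /14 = 402.21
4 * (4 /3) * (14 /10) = 112 /15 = 7.47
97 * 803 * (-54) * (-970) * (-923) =-3765775925340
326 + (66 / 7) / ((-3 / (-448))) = 1734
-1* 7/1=-7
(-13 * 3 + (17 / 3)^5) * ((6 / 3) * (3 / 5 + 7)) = 21437776 / 243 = 88221.30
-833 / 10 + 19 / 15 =-2461 / 30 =-82.03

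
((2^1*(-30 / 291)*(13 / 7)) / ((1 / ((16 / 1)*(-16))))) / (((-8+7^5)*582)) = 33280 / 3319297611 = 0.00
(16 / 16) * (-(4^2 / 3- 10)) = 14 / 3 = 4.67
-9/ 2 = -4.50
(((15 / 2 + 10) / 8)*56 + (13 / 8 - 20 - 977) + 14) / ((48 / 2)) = -6871 / 192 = -35.79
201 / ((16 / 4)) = 50.25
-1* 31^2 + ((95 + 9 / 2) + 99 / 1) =-762.50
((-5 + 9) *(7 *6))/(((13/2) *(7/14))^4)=1.51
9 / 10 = 0.90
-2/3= -0.67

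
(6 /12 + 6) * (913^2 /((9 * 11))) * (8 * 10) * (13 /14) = 4065603.49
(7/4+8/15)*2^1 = 137/30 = 4.57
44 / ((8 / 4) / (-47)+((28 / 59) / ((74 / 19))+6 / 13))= 29343886 / 360687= 81.36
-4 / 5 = -0.80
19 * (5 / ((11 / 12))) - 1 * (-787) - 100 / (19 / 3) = 182843 / 209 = 874.85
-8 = -8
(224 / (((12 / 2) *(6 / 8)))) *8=3584 / 9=398.22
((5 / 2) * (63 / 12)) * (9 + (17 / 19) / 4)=73605 / 608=121.06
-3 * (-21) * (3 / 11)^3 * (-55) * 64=-544320 / 121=-4498.51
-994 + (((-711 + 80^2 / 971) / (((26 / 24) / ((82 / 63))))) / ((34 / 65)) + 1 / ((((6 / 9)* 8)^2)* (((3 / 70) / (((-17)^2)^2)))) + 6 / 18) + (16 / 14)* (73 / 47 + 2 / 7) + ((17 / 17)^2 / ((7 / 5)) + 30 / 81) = 8658712717329823 / 131381986176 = 65904.87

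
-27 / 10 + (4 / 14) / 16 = -751 / 280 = -2.68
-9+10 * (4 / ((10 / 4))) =7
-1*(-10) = 10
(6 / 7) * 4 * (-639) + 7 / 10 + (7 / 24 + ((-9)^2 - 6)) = -1776487 / 840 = -2114.87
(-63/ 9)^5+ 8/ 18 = -151259/ 9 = -16806.56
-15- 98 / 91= -209 / 13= -16.08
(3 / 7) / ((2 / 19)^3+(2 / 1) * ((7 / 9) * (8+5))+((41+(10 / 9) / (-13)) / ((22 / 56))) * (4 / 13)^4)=252123170013 / 12446324762606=0.02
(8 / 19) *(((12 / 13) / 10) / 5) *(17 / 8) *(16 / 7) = 1632 / 43225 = 0.04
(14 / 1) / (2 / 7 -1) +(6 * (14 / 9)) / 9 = -2506 / 135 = -18.56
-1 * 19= -19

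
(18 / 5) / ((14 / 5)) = 9 / 7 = 1.29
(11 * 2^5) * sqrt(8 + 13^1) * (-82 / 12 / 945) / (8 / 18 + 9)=-7216 * sqrt(21) / 26775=-1.24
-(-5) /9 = 5 /9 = 0.56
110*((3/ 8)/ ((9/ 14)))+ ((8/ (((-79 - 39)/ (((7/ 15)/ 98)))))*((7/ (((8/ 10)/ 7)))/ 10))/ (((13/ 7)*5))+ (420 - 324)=12284767/ 76700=160.17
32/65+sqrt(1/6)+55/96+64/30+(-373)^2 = sqrt(6)/6+289394973/2080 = 139132.61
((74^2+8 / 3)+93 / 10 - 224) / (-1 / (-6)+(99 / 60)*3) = 315838 / 307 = 1028.79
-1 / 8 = -0.12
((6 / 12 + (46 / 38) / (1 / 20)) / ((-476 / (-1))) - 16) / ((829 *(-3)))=288469 / 44984856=0.01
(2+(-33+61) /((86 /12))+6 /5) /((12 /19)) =7258 /645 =11.25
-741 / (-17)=741 / 17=43.59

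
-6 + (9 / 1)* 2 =12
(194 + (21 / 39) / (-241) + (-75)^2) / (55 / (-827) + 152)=38.30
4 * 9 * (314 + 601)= 32940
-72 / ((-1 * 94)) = 36 / 47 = 0.77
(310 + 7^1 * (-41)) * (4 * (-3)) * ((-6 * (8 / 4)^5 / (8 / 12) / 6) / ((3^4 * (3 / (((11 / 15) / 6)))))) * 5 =8096 / 243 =33.32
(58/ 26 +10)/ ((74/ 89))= 14151/ 962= 14.71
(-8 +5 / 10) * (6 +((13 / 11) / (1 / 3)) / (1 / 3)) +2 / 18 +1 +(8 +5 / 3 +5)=-21581 / 198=-108.99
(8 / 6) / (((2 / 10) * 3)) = 20 / 9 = 2.22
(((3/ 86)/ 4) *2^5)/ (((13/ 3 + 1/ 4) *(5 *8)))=18/ 11825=0.00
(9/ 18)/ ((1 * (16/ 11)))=11/ 32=0.34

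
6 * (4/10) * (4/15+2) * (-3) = -408/25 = -16.32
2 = 2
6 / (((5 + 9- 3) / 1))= 6 / 11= 0.55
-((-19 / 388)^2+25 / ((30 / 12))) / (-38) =1505801 / 5720672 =0.26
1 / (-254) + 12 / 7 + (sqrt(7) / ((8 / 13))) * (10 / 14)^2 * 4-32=-53855 / 1778 + 325 * sqrt(7) / 98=-21.52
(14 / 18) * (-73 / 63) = -73 / 81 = -0.90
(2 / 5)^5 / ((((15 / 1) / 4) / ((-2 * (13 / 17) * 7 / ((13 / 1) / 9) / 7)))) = -768 / 265625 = -0.00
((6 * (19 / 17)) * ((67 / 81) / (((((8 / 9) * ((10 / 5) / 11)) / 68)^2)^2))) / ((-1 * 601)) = -22251135684987 / 76928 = -289246252.14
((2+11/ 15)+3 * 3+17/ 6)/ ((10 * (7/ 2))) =437/ 1050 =0.42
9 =9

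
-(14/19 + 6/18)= -61/57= -1.07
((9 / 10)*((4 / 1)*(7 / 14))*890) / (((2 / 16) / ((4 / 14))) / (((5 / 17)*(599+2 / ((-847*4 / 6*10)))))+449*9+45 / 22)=0.40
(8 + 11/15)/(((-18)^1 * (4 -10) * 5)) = 131/8100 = 0.02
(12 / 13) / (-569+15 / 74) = -888 / 547183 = -0.00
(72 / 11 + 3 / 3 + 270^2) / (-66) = -801983 / 726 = -1104.66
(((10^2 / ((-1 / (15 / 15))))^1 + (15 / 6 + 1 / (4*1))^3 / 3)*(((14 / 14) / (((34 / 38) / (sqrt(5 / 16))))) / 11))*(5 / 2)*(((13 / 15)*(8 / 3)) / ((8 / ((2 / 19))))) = -232297*sqrt(5) / 1292544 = -0.40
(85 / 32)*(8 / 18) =1.18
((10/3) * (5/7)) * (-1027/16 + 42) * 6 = -8875/28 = -316.96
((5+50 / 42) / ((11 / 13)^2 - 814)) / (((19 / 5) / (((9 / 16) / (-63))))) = 0.00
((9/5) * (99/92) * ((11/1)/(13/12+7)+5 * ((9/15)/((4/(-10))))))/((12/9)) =-3183543/356960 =-8.92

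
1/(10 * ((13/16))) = 8/65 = 0.12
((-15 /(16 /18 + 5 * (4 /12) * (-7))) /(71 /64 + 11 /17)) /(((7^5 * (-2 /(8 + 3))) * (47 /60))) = -16156800 /48808922981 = -0.00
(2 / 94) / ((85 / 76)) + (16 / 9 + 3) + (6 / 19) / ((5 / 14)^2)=24841171 / 3415725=7.27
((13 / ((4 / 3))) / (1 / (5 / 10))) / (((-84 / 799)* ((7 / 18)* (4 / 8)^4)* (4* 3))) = -31161 / 196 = -158.98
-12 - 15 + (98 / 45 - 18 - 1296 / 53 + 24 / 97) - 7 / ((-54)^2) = -5024288203 / 74955780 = -67.03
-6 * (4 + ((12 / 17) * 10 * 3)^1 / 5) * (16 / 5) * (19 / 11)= -51072 / 187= -273.11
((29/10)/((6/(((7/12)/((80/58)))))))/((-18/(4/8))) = -0.01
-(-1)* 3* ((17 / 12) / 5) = 17 / 20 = 0.85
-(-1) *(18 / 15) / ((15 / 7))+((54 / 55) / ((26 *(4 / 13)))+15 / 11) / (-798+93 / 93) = 489317 / 876700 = 0.56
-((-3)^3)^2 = -729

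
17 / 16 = 1.06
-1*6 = -6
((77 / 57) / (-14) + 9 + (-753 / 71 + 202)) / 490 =1621211 / 3966060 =0.41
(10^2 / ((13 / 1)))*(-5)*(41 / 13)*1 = -20500 / 169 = -121.30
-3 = -3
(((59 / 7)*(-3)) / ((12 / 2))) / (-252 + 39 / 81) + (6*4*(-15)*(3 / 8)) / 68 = -1.97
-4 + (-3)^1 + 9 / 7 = -40 / 7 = -5.71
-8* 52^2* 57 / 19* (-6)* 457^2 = 81320788224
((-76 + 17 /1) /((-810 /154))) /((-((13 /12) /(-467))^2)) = -2084477.74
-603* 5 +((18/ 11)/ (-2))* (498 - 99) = -36756/ 11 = -3341.45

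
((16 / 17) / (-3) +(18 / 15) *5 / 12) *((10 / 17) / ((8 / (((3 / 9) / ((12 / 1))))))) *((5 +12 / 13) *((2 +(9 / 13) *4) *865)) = 196151725 / 21099312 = 9.30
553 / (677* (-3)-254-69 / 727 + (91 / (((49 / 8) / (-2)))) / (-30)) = -42213255 / 174357112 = -0.24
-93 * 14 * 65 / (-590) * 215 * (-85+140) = 100074975 / 59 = 1696186.02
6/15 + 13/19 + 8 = 863/95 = 9.08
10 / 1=10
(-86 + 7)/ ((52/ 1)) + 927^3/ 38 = 20711546057/ 988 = 20963103.30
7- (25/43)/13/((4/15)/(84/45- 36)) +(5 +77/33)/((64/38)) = 17.08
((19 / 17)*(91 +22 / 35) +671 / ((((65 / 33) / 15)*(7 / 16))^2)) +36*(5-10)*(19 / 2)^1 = 141972449349 / 703885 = 201698.36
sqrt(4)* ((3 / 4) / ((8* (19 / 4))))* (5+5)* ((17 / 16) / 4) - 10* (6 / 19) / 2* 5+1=-16513 / 2432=-6.79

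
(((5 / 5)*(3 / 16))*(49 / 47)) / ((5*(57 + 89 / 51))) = 1071 / 1609280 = 0.00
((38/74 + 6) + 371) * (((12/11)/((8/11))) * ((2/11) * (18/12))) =62856/407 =154.44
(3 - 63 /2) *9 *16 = -4104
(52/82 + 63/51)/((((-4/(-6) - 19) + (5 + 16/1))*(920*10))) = 3909/51299200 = 0.00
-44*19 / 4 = -209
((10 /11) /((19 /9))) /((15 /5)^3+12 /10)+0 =150 /9823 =0.02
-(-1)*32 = 32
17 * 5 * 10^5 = 8500000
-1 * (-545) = 545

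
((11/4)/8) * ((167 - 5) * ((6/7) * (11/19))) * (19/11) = 2673/56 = 47.73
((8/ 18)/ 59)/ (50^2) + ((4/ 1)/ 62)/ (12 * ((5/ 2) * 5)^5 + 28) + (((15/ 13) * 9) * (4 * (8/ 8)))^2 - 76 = 109544281641066583/ 66412861295625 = 1649.44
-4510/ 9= -501.11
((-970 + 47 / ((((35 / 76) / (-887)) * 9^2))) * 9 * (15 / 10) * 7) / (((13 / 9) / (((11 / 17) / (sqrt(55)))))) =-8877471 * sqrt(55) / 5525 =-11916.21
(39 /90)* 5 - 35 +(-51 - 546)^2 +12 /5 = 10691357 /30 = 356378.57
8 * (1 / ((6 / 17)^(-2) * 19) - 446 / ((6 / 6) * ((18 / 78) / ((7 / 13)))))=-137142352 / 16473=-8325.28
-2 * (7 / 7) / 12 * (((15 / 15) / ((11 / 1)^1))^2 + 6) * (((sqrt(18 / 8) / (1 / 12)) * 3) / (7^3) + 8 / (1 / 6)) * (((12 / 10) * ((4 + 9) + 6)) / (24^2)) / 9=-38027189 / 179292960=-0.21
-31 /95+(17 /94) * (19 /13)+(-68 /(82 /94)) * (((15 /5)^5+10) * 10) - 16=-197232.65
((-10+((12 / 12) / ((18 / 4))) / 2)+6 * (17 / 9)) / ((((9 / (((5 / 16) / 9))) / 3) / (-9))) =-65 / 432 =-0.15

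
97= 97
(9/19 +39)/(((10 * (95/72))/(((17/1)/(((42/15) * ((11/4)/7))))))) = 183600/3971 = 46.24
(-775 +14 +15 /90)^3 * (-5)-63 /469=31868905809931 /14472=2202107919.43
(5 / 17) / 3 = 5 / 51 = 0.10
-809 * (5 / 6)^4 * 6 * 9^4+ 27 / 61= -7494879159 / 488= -15358358.93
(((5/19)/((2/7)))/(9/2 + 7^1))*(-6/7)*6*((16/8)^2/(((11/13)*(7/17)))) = -159120/33649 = -4.73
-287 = -287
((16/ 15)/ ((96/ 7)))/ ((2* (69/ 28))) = 49/ 3105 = 0.02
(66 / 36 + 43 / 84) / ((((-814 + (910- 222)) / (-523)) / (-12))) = -103031 / 882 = -116.82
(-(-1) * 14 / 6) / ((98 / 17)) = 17 / 42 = 0.40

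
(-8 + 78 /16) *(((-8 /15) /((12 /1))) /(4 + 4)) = 5 /288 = 0.02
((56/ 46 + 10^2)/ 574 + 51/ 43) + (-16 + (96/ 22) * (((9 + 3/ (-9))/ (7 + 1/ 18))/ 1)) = -3678818261/ 396528671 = -9.28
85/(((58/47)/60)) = 119850/29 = 4132.76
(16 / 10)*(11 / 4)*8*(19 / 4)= 167.20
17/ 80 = 0.21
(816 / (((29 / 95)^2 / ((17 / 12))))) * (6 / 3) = 20865800 / 841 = 24810.70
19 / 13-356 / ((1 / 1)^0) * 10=-46261 / 13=-3558.54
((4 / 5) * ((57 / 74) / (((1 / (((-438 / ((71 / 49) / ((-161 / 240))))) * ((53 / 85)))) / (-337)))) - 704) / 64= -602027458069 / 1429088000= -421.27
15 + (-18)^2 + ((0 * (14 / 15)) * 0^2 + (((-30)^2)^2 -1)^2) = 656098380340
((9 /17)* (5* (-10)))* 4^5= -460800 /17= -27105.88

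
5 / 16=0.31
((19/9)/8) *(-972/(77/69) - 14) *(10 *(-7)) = 3236935/198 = 16348.16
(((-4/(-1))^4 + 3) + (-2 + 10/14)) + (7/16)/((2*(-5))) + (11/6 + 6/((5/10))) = 912253/3360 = 271.50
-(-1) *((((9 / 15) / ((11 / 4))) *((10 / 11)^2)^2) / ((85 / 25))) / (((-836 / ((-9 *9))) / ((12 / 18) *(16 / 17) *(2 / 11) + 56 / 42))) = 657720000 / 107004055961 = 0.01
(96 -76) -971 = -951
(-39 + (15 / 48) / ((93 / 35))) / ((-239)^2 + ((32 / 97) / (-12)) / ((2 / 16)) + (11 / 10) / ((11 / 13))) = -28060645 / 41223862744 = -0.00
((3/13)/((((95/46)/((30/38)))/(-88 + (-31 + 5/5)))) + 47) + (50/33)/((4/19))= 13562629/309738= 43.79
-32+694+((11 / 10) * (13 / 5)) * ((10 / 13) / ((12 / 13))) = 664.38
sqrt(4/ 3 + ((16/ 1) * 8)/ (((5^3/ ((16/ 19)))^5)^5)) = 2 * sqrt(702158583185432311523623399140853075515693727630395261351645139700272531650696915884235)/ 45896358783200840480276383459568023681640625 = 1.15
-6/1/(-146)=0.04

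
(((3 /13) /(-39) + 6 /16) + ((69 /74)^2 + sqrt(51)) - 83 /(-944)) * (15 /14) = 620786025 /436809568 + 15 * sqrt(51) /14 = 9.07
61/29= 2.10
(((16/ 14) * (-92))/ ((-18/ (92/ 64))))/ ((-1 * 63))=-529/ 3969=-0.13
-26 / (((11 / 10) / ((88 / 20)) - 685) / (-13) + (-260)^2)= -1352 / 3517939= -0.00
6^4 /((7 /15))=19440 /7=2777.14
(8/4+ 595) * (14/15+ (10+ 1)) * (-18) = -641178/5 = -128235.60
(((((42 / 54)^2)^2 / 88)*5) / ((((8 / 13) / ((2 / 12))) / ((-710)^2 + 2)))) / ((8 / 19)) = 249130148995 / 36951552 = 6742.08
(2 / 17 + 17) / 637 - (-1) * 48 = 520083 / 10829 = 48.03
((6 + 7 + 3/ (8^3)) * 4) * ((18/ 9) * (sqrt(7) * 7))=46613 * sqrt(7)/ 64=1926.98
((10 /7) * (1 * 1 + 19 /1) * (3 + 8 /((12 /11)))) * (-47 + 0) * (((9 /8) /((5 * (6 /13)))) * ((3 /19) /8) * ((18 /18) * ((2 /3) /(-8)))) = 94705 /8512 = 11.13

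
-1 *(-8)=8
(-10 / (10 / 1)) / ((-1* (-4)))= -1 / 4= -0.25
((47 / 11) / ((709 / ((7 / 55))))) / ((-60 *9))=-329 / 231630300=-0.00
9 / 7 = 1.29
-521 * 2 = -1042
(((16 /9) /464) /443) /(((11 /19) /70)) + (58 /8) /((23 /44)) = 405751697 /29252619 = 13.87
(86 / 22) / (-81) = -43 / 891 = -0.05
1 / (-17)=-1 / 17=-0.06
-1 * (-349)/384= 349/384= 0.91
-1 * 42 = -42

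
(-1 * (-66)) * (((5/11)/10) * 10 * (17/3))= 170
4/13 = 0.31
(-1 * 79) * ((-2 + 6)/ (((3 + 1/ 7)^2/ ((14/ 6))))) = -27097/ 363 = -74.65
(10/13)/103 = 10/1339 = 0.01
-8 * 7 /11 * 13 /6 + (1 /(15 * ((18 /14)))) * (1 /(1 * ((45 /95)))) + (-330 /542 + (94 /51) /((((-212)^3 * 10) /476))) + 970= 8269219192090627 /8627517431280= 958.47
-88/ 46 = -44/ 23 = -1.91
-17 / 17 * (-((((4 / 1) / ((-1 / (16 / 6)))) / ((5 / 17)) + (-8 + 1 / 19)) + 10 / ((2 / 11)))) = 3074 / 285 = 10.79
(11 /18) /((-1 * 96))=-11 /1728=-0.01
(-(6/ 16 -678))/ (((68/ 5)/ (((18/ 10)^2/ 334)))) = 439101/ 908480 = 0.48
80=80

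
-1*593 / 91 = -593 / 91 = -6.52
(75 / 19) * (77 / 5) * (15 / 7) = 2475 / 19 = 130.26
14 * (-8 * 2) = -224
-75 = -75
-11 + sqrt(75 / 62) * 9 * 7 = 58.29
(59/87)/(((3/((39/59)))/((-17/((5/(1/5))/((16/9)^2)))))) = -56576/176175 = -0.32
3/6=1/2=0.50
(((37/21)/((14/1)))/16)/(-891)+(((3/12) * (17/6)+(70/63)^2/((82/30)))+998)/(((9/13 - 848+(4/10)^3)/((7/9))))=-19728056618737/21507894533664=-0.92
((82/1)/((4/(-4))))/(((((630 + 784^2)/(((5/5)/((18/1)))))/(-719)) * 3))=29479/16612722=0.00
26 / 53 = 0.49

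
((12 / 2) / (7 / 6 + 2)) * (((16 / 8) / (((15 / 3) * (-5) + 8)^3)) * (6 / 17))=-432 / 1586899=-0.00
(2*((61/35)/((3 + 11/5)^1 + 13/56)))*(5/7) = 4880/10647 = 0.46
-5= -5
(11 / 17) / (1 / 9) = 99 / 17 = 5.82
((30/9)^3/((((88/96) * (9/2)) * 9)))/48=500/24057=0.02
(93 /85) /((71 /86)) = 7998 /6035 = 1.33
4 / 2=2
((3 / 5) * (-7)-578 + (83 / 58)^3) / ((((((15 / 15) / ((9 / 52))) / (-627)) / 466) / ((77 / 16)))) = 57212549414439111 / 405832960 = 140975610.79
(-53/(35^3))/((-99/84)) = 212/202125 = 0.00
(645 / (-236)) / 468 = -215 / 36816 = -0.01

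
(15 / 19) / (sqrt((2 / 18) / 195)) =33.07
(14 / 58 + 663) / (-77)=-19234 / 2233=-8.61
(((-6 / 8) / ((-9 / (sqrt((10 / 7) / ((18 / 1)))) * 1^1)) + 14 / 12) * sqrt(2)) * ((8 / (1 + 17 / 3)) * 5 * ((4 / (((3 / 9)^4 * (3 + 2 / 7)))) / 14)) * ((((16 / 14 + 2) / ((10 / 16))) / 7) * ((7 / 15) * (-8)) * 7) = 12672 * sqrt(2) * (-294 - sqrt(35)) / 4025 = -1335.35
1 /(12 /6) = 1 /2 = 0.50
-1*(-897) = 897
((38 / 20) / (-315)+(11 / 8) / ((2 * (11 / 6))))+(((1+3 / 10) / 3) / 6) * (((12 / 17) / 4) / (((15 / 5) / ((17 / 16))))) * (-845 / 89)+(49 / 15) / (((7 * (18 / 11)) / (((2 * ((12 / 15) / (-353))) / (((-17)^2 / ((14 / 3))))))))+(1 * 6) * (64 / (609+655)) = 16395180247987 / 26028712051776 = 0.63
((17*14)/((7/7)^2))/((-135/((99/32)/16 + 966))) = -19622743/11520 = -1703.36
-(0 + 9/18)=-1/2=-0.50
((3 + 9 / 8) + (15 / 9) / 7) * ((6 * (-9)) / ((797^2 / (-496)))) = 818028 / 4446463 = 0.18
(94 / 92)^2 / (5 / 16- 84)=-8836 / 708331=-0.01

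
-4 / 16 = -1 / 4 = -0.25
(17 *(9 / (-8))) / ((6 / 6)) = -153 / 8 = -19.12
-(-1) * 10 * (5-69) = -640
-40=-40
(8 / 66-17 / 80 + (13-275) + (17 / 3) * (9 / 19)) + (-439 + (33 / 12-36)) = -36699919 / 50160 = -731.66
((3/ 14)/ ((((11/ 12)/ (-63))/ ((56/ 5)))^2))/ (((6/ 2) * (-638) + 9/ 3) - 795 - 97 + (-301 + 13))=-384072192/ 9350275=-41.08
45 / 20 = 9 / 4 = 2.25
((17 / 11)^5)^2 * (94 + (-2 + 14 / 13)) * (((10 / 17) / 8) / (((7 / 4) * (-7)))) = -43.42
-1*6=-6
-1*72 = -72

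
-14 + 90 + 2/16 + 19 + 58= 1225/8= 153.12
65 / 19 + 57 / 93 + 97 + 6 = 63043 / 589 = 107.03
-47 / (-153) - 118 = -18007 / 153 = -117.69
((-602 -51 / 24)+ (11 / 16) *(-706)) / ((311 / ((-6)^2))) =-39222 / 311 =-126.12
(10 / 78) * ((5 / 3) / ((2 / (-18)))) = -25 / 13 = -1.92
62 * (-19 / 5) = -1178 / 5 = -235.60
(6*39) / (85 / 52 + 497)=0.47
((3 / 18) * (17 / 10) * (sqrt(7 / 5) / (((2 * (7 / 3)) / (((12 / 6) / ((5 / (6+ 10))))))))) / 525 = 68 * sqrt(35) / 459375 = 0.00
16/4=4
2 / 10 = 1 / 5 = 0.20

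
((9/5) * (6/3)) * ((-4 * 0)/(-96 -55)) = 0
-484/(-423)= 484/423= 1.14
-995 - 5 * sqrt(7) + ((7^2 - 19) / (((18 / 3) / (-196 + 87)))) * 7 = -4810 - 5 * sqrt(7) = -4823.23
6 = 6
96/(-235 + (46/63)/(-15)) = -90720/222121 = -0.41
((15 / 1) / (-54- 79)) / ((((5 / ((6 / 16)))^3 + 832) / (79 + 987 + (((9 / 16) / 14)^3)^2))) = -0.04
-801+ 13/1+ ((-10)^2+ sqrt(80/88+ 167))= -688+ sqrt(20317)/11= -675.04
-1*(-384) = 384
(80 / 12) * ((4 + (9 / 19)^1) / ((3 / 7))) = 11900 / 171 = 69.59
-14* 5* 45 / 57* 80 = -84000 / 19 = -4421.05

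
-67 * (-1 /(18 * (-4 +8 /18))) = -67 /64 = -1.05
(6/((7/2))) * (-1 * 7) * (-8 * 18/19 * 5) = 8640/19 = 454.74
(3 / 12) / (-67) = -0.00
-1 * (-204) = 204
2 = 2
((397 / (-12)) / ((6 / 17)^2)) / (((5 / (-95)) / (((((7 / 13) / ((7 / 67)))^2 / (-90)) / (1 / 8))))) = -9785692303 / 821340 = -11914.30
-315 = -315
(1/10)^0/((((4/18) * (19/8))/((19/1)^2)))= 684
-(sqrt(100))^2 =-100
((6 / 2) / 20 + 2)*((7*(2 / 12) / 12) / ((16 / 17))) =5117 / 23040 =0.22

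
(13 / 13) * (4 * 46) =184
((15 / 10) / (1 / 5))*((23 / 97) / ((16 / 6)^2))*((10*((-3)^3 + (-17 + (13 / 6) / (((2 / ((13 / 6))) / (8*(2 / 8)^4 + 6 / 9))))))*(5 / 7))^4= 330196016232251826590576171875 / 157508876978060525568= 2096364487.94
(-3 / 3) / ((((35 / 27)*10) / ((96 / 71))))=-1296 / 12425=-0.10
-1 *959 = -959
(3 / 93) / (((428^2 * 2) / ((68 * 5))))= 0.00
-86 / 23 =-3.74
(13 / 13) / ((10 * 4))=1 / 40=0.02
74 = 74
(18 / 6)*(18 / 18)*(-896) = -2688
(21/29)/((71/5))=105/2059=0.05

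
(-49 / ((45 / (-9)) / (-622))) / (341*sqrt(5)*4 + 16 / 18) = 137151 / 235469005 - 420916419*sqrt(5) / 470938010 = -2.00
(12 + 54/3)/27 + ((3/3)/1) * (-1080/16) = -1195/18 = -66.39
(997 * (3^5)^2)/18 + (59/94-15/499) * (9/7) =536947402743/164171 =3270659.27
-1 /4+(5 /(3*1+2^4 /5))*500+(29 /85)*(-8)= 4218597 /10540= 400.25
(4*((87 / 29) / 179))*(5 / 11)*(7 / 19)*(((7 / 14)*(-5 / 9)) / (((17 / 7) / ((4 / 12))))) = -2450 / 5723883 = -0.00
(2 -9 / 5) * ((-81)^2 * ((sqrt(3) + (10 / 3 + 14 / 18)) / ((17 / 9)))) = 59049 * sqrt(3) / 85 + 242757 / 85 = 4059.21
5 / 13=0.38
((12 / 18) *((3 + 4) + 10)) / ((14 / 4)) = 68 / 21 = 3.24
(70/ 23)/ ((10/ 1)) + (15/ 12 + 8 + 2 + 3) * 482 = 315965/ 46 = 6868.80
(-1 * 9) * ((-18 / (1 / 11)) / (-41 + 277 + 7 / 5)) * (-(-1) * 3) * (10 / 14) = 133650 / 8309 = 16.08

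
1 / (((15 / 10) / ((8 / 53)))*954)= 8 / 75843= 0.00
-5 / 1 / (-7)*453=2265 / 7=323.57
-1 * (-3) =3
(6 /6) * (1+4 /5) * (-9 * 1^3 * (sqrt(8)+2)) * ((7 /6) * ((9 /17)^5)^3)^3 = -8981074511562256086242248006381552432902651021 * sqrt(2) /469063303306555778233311838888324526092616183674649645140 - 8981074511562256086242248006381552432902651021 /469063303306555778233311838888324526092616183674649645140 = -0.00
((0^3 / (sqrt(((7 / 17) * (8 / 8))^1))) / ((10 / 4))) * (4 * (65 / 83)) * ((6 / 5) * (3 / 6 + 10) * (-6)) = 0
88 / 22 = 4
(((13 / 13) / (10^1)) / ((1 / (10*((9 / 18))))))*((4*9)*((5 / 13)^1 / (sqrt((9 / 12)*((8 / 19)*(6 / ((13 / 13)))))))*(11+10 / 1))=315*sqrt(19) / 13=105.62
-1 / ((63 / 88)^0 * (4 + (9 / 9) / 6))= -6 / 25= -0.24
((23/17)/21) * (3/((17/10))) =0.11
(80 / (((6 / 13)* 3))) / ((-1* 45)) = -104 / 81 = -1.28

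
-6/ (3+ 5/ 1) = -3/ 4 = -0.75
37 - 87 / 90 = 36.03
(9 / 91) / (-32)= -0.00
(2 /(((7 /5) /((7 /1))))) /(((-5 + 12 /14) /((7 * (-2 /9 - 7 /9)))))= 490 /29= 16.90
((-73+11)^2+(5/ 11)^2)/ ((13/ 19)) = 8837831/ 1573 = 5618.46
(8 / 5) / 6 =4 / 15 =0.27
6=6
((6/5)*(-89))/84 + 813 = 56821/70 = 811.73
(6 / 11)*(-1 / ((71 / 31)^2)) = -0.10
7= 7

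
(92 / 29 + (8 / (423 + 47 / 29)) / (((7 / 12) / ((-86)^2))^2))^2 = 702142850765752683894380944 / 76546698315409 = 9172738553302.30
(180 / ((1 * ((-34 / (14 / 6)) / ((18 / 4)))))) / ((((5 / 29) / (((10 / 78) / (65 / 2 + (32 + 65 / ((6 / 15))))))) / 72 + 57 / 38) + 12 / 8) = -657720 / 85663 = -7.68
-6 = -6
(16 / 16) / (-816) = -1 / 816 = -0.00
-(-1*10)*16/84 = 40/21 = 1.90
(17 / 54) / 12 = 17 / 648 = 0.03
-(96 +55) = -151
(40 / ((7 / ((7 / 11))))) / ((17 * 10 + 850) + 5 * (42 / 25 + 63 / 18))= 400 / 115049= 0.00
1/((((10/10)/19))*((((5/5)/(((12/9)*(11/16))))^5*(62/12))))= 3059969/1285632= 2.38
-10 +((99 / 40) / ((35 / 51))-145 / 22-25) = -584961 / 15400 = -37.98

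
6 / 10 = 3 / 5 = 0.60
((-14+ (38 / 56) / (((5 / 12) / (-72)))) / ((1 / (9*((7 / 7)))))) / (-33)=35.80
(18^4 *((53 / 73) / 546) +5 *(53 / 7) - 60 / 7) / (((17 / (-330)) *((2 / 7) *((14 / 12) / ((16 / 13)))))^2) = 281474181964800 / 324450763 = 867540.51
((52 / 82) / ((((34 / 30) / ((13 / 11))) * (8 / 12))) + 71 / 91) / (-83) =-1236412 / 57908851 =-0.02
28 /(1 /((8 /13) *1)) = 224 /13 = 17.23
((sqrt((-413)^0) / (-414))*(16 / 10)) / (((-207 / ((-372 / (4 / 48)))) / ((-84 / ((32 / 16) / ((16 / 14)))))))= 31744 / 7935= 4.00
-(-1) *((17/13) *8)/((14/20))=1360/91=14.95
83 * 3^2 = 747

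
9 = 9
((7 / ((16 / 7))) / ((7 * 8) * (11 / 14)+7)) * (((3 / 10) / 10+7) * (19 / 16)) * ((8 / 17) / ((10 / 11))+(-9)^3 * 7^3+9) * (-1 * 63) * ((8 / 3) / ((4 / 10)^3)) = 48685215126443 / 147968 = 329025296.86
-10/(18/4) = -20/9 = -2.22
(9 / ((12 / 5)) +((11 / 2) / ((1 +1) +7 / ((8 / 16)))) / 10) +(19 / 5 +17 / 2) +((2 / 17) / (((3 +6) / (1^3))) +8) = 24.10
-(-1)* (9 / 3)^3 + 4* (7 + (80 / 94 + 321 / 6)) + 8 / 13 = 166815 / 611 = 273.02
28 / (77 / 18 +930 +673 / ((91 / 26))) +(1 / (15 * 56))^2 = 2489498747 / 100157803200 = 0.02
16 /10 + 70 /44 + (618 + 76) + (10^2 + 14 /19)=1667669 /2090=797.93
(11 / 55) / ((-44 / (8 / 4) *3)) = -1 / 330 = -0.00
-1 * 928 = -928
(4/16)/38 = 1/152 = 0.01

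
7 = 7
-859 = -859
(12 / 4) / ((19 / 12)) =36 / 19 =1.89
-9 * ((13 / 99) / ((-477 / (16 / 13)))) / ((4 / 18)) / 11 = 0.00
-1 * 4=-4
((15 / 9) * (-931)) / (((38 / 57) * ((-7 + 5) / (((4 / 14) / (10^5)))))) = 133 / 40000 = 0.00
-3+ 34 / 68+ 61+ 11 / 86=2521 / 43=58.63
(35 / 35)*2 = 2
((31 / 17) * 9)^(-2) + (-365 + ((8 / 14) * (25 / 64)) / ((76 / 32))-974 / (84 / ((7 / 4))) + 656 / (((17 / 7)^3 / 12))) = 66890862436291 / 406908534312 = 164.39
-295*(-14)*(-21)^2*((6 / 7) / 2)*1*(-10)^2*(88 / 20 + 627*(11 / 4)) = 134933233050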